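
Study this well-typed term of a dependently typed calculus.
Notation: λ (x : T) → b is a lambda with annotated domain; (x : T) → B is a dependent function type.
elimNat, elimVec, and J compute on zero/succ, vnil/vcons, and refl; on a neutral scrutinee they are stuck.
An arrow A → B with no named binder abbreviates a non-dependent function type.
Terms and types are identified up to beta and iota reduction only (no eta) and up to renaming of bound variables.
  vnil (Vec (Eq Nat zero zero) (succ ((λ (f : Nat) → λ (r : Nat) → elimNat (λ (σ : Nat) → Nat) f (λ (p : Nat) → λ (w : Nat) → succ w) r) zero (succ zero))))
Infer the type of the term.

type:
  Vec (Vec (Eq Nat zero zero) (succ (succ zero))) zero


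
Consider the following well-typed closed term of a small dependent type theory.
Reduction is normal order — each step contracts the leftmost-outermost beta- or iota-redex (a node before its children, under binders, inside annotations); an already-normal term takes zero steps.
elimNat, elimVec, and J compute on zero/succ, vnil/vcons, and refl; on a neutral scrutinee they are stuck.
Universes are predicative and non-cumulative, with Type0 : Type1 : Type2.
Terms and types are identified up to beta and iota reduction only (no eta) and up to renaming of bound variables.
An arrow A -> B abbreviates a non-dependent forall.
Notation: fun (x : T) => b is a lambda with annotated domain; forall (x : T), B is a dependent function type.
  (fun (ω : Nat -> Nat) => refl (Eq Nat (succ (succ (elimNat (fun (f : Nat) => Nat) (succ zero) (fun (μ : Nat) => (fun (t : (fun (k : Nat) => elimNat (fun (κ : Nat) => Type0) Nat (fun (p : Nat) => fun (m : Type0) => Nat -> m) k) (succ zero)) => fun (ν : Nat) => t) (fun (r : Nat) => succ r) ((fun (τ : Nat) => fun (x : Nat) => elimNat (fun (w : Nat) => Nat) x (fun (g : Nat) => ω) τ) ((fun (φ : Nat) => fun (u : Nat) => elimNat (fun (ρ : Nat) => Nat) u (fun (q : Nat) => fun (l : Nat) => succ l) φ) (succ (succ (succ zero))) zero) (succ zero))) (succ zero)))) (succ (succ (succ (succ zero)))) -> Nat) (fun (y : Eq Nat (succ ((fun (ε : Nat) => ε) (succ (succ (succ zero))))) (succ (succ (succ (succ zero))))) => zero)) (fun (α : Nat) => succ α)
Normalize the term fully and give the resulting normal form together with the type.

reduced normal form:
  refl (Eq Nat (succ (succ (succ (succ zero)))) (succ (succ (succ (succ zero)))) -> Nat) (fun (ω : Eq Nat (succ (succ (succ (succ zero)))) (succ (succ (succ (succ zero))))) => zero)
type:
  Eq (Eq Nat (succ (succ (succ (succ zero)))) (succ (succ (succ (succ zero)))) -> Nat) (fun (ω : Eq Nat (succ (succ (succ (succ zero)))) (succ (succ (succ (succ zero))))) => zero) (fun (f : Eq Nat (succ (succ (succ (succ zero)))) (succ (succ (succ (succ zero))))) => zero)


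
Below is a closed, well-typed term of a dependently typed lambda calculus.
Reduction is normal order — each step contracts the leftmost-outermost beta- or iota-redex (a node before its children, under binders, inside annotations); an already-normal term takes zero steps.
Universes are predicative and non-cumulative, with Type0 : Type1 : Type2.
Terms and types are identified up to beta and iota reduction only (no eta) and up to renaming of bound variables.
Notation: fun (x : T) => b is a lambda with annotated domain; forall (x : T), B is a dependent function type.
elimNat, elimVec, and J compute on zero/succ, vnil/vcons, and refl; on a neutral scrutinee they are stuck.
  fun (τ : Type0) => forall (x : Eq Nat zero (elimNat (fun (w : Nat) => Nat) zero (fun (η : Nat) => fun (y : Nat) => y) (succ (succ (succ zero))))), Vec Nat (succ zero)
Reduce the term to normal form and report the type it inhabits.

reduced normal form:
  fun (τ : Type0) => forall (x : Eq Nat zero zero), Vec Nat (succ zero)
inferred type:
  forall (τ : Type0), Type0


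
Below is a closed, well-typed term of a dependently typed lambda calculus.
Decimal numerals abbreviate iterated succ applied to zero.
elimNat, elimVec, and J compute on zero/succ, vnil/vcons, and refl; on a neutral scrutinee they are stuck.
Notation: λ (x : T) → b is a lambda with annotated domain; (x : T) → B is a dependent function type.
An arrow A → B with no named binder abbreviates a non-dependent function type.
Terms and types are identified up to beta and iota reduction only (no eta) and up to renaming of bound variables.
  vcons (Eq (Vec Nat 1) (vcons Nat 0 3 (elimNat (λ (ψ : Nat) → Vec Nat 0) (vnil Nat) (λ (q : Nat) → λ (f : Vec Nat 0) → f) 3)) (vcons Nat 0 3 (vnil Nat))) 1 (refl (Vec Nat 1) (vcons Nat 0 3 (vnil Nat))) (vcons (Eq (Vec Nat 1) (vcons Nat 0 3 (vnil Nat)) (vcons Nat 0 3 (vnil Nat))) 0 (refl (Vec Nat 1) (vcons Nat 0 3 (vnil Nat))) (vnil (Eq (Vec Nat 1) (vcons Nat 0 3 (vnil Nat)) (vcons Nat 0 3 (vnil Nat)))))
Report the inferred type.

type:
  Vec (Eq (Vec Nat 1) (vcons Nat 0 3 (vnil Nat)) (vcons Nat 0 3 (vnil Nat))) 2


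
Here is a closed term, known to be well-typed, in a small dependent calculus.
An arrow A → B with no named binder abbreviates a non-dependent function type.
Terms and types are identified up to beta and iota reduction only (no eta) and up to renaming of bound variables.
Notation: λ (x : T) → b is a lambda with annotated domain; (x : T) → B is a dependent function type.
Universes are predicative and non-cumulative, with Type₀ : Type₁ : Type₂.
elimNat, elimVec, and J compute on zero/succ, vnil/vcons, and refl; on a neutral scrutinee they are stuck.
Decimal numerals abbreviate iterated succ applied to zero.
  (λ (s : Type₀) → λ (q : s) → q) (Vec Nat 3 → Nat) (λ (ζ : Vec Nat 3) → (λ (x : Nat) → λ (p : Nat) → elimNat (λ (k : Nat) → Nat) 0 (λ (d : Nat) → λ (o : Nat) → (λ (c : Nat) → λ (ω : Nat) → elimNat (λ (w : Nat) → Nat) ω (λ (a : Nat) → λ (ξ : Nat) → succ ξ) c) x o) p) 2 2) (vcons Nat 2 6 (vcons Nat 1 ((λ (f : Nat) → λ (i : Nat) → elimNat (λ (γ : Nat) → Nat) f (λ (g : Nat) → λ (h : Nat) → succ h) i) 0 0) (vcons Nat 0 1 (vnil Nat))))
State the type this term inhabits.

the term's type:
  Nat


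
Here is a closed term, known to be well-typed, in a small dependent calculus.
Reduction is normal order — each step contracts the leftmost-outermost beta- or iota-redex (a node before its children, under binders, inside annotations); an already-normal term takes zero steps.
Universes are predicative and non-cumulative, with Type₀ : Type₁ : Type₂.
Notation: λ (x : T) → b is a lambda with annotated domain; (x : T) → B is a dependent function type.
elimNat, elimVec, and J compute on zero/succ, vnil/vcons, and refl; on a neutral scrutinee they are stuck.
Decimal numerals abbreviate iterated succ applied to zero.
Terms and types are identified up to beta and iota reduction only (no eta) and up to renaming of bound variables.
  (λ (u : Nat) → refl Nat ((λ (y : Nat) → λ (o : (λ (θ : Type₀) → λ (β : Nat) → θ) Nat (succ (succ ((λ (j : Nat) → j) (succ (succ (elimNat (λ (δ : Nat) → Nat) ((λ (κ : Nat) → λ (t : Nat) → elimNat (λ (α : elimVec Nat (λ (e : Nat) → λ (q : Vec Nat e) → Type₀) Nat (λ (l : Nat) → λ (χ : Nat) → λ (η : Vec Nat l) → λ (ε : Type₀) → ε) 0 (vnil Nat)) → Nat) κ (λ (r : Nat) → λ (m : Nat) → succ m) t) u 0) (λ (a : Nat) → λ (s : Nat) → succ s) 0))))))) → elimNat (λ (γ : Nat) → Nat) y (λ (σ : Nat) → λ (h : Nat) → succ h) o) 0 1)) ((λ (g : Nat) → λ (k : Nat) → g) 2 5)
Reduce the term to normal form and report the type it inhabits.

resulting normal form:
  refl Nat 1
type:
  Eq Nat 1 1
observation: 7 normal-order steps normalize the term, beginning with a beta-redex.


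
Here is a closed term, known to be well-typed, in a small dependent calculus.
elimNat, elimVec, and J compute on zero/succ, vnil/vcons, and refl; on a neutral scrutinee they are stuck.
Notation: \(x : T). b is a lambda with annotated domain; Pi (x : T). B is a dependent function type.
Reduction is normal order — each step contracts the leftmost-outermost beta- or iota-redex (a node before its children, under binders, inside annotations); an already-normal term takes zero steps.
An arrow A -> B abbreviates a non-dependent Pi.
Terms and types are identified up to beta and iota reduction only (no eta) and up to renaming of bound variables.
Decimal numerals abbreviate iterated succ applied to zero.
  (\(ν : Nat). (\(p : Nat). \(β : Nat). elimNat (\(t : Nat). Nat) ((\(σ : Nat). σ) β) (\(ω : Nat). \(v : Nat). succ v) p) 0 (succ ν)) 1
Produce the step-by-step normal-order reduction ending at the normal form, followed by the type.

normal-order reduction:
  (\(ν : Nat). (\(p : Nat). \(β : Nat). elimNat (\(t : Nat). Nat) ((\(σ : Nat). σ) β) (\(ω : Nat). \(v : Nat). succ v) p) 0 (succ ν)) 1
  ~> (\(ν : Nat). \(p : Nat). elimNat (\(β : Nat). Nat) ((\(t : Nat). t) p) (\(σ : Nat). \(ω : Nat). succ ω) ν) 0 2
  ~> (\(ν : Nat). elimNat (\(p : Nat). Nat) ((\(β : Nat). β) ν) (\(t : Nat). \(σ : Nat). succ σ) 0) 2
  ~> elimNat (\(ν : Nat). Nat) ((\(p : Nat). p) 2) (\(β : Nat). \(t : Nat). succ t) 0
  ~> (\(ν : Nat). ν) 2
  ~> 2
the term's type:
  Nat


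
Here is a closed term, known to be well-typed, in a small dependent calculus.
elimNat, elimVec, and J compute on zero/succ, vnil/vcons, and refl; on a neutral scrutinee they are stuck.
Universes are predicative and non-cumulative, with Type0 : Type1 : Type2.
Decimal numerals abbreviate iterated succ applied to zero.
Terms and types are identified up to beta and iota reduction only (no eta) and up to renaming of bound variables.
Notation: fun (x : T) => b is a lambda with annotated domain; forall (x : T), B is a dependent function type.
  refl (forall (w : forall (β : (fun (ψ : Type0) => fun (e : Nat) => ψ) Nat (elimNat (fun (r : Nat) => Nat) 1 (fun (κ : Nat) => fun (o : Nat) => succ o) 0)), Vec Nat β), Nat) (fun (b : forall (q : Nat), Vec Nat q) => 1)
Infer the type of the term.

type:
  Eq (forall (w : forall (β : Nat), Vec Nat β), Nat) (fun (ψ : forall (e : Nat), Vec Nat e) => 1) (fun (r : forall (κ : Nat), Vec Nat κ) => 1)


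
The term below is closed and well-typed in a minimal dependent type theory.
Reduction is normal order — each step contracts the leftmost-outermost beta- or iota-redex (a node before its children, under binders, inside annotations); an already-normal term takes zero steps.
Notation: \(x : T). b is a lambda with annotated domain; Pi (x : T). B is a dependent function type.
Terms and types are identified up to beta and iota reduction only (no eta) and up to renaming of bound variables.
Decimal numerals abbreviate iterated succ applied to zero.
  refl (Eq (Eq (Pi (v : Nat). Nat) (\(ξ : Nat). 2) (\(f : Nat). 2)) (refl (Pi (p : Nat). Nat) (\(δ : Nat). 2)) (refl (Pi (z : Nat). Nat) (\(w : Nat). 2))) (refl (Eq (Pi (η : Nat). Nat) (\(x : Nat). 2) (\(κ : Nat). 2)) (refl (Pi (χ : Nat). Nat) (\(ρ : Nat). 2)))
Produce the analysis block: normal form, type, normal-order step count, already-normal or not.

reduced normal form:
  refl (Eq (Eq (Pi (v : Nat). Nat) (\(ξ : Nat). 2) (\(f : Nat). 2)) (refl (Pi (p : Nat). Nat) (\(δ : Nat). 2)) (refl (Pi (z : Nat). Nat) (\(w : Nat). 2))) (refl (Eq (Pi (η : Nat). Nat) (\(x : Nat). 2) (\(κ : Nat). 2)) (refl (Pi (χ : Nat). Nat) (\(ρ : Nat). 2)))
the term's type:
  Eq (Eq (Eq (Pi (v : Nat). Nat) (\(ξ : Nat). 2) (\(f : Nat). 2)) (refl (Pi (p : Nat). Nat) (\(δ : Nat). 2)) (refl (Pi (z : Nat). Nat) (\(w : Nat). 2))) (refl (Eq (Pi (η : Nat). Nat) (\(x : Nat). 2) (\(κ : Nat). 2)) (refl (Pi (χ : Nat). Nat) (\(ρ : Nat). 2))) (refl (Eq (Pi (β : Nat). Nat) (\(t : Nat). 2) (\(k : Nat). 2)) (refl (Pi (ψ : Nat). Nat) (\(s : Nat). 2)))
reduction steps (normal order): 0
already normal: yes


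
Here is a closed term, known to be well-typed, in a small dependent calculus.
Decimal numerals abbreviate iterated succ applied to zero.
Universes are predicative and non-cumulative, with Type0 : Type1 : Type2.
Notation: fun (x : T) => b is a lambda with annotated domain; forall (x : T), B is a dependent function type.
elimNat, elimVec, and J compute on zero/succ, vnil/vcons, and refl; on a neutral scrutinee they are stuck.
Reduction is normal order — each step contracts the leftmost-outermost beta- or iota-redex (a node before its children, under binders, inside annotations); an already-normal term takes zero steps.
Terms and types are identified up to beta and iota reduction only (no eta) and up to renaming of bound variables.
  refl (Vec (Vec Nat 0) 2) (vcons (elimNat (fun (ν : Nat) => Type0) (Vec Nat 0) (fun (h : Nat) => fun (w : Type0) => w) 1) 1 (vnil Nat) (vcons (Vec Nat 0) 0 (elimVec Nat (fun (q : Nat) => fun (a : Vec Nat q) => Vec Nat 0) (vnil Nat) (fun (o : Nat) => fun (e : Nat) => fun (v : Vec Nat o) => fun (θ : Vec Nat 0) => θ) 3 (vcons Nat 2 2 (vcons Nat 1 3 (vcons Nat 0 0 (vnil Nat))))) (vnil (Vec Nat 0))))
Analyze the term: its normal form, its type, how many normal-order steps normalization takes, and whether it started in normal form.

resulting normal form:
  refl (Vec (Vec Nat 0) 2) (vcons (Vec Nat 0) 1 (vnil Nat) (vcons (Vec Nat 0) 0 (vnil Nat) (vnil (Vec Nat 0))))
the term's type:
  Eq (Vec (Vec Nat 0) 2) (vcons (Vec Nat 0) 1 (vnil Nat) (vcons (Vec Nat 0) 0 (vnil Nat) (vnil (Vec Nat 0)))) (vcons (Vec Nat 0) 1 (vnil Nat) (vcons (Vec Nat 0) 0 (vnil Nat) (vnil (Vec Nat 0))))
reduction steps (normal order): 20
started in normal form: no
first contracted redex: an elimNat iota-redex


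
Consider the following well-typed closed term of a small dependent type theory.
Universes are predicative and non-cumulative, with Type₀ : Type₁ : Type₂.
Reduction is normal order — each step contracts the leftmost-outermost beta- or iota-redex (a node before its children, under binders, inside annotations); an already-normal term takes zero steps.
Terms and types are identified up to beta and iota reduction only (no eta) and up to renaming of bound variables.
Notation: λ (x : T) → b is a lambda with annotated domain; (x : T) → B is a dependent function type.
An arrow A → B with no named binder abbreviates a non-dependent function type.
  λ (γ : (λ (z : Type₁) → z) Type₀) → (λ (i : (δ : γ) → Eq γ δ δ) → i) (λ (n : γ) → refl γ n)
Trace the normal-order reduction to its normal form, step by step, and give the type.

normal-order reduction sequence:
  λ (γ : (λ (z : Type₁) → z) Type₀) → (λ (i : (δ : γ) → Eq γ δ δ) → i) (λ (n : γ) → refl γ n)
  ~> λ (γ : Type₀) → (λ (z : (i : γ) → Eq γ i i) → z) (λ (δ : γ) → refl γ δ)
  ~> λ (γ : Type₀) → λ (z : γ) → refl γ z
inferred type:
  (γ : Type₀) → (z : γ) → Eq γ z z


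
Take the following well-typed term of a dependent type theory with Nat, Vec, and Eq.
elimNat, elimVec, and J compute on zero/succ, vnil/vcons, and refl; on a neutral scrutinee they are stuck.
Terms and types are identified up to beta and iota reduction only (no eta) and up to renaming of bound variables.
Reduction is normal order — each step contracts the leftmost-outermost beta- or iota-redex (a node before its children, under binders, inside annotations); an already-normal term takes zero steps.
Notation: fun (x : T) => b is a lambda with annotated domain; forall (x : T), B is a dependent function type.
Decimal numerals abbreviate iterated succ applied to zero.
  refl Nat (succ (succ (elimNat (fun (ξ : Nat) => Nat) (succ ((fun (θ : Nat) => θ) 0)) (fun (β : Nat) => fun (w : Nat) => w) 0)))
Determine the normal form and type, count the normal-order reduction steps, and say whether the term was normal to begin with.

reduced normal form:
  refl Nat 3
type:
  Eq Nat 3 3
steps to reach normal form (normal order): 2
started in normal form: no
first contracted redex: an elimNat iota-redex


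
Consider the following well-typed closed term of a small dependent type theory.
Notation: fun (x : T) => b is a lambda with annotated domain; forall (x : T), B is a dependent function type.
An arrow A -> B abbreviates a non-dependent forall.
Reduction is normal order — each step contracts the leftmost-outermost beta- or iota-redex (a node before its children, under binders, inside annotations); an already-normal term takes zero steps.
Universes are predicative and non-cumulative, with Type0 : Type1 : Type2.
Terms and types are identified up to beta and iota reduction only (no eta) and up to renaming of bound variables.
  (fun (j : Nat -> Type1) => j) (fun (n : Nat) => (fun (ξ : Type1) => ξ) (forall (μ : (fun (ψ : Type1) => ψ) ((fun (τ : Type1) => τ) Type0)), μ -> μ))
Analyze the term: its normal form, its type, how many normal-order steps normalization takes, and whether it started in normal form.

resulting normal form:
  fun (j : Nat) => forall (n : Type0), n -> n
type:
  Nat -> Type1
steps to reach normal form (normal order): 4
started in normal form: no
first contracted redex: a beta-redex


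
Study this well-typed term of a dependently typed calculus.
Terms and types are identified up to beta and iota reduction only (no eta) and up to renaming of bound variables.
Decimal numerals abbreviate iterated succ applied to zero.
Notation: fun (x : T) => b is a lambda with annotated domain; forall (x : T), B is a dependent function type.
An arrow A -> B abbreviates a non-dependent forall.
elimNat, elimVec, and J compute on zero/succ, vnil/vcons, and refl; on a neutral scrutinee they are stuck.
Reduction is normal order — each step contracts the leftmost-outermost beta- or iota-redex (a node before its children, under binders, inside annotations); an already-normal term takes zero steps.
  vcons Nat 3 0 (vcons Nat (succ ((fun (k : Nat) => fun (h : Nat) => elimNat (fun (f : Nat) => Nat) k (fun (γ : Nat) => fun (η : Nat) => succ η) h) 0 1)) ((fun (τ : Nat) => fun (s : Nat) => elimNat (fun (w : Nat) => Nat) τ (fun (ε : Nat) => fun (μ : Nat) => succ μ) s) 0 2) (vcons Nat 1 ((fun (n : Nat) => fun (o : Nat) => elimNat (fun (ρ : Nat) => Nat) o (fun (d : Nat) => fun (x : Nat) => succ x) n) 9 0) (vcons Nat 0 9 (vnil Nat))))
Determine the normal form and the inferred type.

normal form:
  vcons Nat 3 0 (vcons Nat 2 2 (vcons Nat 1 9 (vcons Nat 0 9 (vnil Nat))))
the term's type:
  Vec Nat 4
observation: the term reaches its normal form after 45 normal-order steps.


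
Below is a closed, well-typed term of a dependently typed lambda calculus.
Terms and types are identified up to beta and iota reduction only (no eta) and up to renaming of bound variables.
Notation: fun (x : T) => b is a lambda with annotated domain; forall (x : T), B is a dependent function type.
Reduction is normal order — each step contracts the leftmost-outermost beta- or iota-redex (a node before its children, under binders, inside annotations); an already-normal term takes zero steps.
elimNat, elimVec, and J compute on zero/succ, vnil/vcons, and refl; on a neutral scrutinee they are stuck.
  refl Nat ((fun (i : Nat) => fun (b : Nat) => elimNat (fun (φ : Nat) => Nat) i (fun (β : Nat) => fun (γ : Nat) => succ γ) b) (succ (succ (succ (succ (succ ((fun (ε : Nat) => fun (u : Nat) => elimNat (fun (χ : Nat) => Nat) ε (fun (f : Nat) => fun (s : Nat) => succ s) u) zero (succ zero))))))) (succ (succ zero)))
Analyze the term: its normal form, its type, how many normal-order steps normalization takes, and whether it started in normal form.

resulting normal form:
  refl Nat (succ (succ (succ (succ (succ (succ (succ (succ zero))))))))
type:
  Eq Nat (succ (succ (succ (succ (succ (succ (succ (succ zero)))))))) (succ (succ (succ (succ (succ (succ (succ (succ zero))))))))
reduction steps (normal order): 15
started in normal form: no
first redex: a beta-redex


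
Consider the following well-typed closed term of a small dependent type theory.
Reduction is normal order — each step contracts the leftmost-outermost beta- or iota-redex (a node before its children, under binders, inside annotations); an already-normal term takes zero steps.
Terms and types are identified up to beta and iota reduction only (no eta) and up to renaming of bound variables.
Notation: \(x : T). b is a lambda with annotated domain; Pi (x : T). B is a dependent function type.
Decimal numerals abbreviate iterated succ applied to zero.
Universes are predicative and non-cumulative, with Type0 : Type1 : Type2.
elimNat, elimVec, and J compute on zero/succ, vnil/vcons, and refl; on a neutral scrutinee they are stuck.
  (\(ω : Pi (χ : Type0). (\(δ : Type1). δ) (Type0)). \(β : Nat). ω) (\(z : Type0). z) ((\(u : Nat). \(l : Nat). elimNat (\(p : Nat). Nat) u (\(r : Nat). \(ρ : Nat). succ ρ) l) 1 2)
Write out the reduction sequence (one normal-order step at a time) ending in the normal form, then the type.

reduction (normal order):
  (\(ω : Pi (χ : Type0). (\(δ : Type1). δ) (Type0)). \(β : Nat). ω) (\(z : Type0). z) ((\(u : Nat). \(l : Nat). elimNat (\(p : Nat). Nat) u (\(r : Nat). \(ρ : Nat). succ ρ) l) 1 2)
  ~> (\(ω : Nat). \(χ : Type0). χ) ((\(δ : Nat). \(β : Nat). elimNat (\(z : Nat). Nat) δ (\(u : Nat). \(l : Nat). succ l) β) 1 2)
  ~> \(ω : Type0). ω
type:
  Pi (ω : Type0). Type0


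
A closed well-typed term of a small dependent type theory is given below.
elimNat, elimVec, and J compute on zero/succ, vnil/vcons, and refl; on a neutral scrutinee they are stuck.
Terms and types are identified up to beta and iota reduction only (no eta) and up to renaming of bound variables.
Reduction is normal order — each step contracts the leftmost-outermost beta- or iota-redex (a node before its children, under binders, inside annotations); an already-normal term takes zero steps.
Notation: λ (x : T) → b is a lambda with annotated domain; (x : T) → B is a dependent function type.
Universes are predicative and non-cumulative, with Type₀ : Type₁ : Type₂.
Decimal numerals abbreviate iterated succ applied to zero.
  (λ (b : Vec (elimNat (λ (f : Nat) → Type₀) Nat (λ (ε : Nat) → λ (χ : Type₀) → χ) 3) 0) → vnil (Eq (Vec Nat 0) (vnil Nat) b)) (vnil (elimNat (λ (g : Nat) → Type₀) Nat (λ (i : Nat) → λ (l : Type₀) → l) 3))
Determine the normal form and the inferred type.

resulting normal form:
  vnil (Eq (Vec Nat 0) (vnil Nat) (vnil Nat))
inferred type:
  Vec (Eq (Vec Nat 0) (vnil Nat) (vnil Nat)) 0
observation: 11 normal-order steps separate the term from its normal form.


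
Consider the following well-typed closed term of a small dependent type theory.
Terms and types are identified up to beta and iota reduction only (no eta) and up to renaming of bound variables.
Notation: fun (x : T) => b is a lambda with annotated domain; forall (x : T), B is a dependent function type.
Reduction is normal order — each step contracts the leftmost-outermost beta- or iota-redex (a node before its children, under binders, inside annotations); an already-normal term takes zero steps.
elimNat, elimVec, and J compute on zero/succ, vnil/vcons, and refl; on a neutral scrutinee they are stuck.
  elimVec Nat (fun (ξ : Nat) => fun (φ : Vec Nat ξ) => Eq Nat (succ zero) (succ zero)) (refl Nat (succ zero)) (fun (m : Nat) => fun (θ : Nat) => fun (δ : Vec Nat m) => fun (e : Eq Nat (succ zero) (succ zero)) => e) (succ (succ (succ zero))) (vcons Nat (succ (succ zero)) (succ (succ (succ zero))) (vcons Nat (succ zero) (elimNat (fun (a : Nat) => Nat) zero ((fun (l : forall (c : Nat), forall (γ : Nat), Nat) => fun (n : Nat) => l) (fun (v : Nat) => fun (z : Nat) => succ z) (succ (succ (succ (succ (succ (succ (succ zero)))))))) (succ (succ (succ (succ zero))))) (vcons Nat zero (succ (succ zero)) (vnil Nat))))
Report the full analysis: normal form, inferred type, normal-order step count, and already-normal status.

reduced normal form:
  refl Nat (succ zero)
inferred type:
  Eq Nat (succ zero) (succ zero)
reduction steps (normal order): 16
already normal: no
first contracted redex: an elimVec iota-redex


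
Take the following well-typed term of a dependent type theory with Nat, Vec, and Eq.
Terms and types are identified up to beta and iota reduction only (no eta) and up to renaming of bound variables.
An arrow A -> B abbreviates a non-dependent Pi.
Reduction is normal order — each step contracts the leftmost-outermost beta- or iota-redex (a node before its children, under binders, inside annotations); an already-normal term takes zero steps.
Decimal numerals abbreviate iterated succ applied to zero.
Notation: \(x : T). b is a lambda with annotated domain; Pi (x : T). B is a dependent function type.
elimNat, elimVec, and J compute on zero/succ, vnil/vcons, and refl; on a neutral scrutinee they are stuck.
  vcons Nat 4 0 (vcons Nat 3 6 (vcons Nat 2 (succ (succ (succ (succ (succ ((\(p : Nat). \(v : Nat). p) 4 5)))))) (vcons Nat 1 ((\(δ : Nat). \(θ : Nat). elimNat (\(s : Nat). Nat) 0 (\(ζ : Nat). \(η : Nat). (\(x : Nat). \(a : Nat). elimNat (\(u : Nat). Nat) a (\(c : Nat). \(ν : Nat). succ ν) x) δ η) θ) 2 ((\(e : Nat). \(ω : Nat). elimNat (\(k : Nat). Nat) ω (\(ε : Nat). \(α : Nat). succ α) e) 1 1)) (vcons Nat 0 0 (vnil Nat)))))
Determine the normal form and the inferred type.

reduced normal form:
  vcons Nat 4 0 (vcons Nat 3 6 (vcons Nat 2 9 (vcons Nat 1 4 (vcons Nat 0 0 (vnil Nat)))))
the term's type:
  Vec Nat 5
observation: the term reaches its normal form after 26 normal-order steps.


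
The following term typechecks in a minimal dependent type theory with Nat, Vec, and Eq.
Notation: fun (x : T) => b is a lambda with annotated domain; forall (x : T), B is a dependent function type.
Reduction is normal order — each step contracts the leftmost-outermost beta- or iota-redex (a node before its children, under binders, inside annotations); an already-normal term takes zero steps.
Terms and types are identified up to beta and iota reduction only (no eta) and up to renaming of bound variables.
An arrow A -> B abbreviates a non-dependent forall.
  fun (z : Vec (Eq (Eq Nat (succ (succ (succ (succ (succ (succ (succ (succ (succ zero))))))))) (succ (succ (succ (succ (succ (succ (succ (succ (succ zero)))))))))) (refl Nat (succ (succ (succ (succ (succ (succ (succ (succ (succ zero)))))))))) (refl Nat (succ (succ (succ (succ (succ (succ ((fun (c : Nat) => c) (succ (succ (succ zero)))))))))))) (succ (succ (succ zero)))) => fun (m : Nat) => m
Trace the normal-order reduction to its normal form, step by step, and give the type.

reduction (normal order):
  fun (z : Vec (Eq (Eq Nat (succ (succ (succ (succ (succ (succ (succ (succ (succ zero))))))))) (succ (succ (succ (succ (succ (succ (succ (succ (succ zero)))))))))) (refl Nat (succ (succ (succ (succ (succ (succ (succ (succ (succ zero)))))))))) (refl Nat (succ (succ (succ (succ (succ (succ ((fun (c : Nat) => c) (succ (succ (succ zero)))))))))))) (succ (succ (succ zero)))) => fun (m : Nat) => m
  ~> fun (z : Vec (Eq (Eq Nat (succ (succ (succ (succ (succ (succ (succ (succ (succ zero))))))))) (succ (succ (succ (succ (succ (succ (succ (succ (succ zero)))))))))) (refl Nat (succ (succ (succ (succ (succ (succ (succ (succ (succ zero)))))))))) (refl Nat (succ (succ (succ (succ (succ (succ (succ (succ (succ zero))))))))))) (succ (succ (succ zero)))) => fun (c : Nat) => c
inferred type:
  Vec (Eq (Eq Nat (succ (succ (succ (succ (succ (succ (succ (succ (succ zero))))))))) (succ (succ (succ (succ (succ (succ (succ (succ (succ zero)))))))))) (refl Nat (succ (succ (succ (succ (succ (succ (succ (succ (succ zero)))))))))) (refl Nat (succ (succ (succ (succ (succ (succ (succ (succ (succ zero))))))))))) (succ (succ (succ zero))) -> Nat -> Nat


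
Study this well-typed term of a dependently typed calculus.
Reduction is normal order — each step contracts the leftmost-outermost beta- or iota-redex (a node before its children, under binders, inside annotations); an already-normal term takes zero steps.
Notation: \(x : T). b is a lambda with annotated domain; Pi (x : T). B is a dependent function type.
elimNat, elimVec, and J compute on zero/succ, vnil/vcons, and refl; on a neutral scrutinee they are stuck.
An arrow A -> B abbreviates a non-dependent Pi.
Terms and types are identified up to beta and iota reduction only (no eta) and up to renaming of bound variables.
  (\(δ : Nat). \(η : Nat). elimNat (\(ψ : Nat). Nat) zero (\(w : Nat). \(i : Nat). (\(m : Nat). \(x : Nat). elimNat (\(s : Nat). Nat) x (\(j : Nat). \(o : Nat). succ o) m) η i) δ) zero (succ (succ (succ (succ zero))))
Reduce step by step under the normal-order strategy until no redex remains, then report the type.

normal-order reduction sequence:
  (\(δ : Nat). \(η : Nat). elimNat (\(ψ : Nat). Nat) zero (\(w : Nat). \(i : Nat). (\(m : Nat). \(x : Nat). elimNat (\(s : Nat). Nat) x (\(j : Nat). \(o : Nat). succ o) m) η i) δ) zero (succ (succ (succ (succ zero))))
  ~> (\(δ : Nat). elimNat (\(η : Nat). Nat) zero (\(ψ : Nat). \(w : Nat). (\(i : Nat). \(m : Nat). elimNat (\(x : Nat). Nat) m (\(s : Nat). \(j : Nat). succ j) i) δ w) zero) (succ (succ (succ (succ zero))))
  ~> elimNat (\(δ : Nat). Nat) zero (\(η : Nat). \(ψ : Nat). (\(w : Nat). \(i : Nat). elimNat (\(m : Nat). Nat) i (\(x : Nat). \(s : Nat). succ s) w) (succ (succ (succ (succ zero)))) ψ) zero
  ~> zero
inferred type:
  Nat


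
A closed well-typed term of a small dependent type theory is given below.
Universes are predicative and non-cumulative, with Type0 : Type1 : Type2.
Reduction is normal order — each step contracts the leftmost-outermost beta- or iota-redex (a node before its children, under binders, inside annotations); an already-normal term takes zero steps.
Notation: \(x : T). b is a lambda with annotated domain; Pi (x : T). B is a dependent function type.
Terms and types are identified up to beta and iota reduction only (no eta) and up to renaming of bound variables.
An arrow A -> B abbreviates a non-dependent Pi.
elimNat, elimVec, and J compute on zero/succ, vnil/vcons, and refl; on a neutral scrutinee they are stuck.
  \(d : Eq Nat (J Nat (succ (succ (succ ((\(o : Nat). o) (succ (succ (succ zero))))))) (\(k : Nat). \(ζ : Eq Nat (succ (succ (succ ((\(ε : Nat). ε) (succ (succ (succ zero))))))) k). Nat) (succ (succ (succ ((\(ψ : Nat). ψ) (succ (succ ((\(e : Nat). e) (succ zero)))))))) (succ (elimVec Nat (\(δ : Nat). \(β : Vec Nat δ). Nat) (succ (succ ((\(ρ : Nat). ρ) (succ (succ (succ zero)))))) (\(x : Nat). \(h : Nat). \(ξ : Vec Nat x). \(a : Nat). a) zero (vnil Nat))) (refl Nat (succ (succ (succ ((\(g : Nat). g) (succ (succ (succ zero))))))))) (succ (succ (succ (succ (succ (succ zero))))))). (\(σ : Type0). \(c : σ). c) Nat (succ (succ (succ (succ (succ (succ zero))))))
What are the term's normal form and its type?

resulting normal form:
  \(d : Eq Nat (succ (succ (succ (succ (succ (succ zero)))))) (succ (succ (succ (succ (succ (succ zero))))))). succ (succ (succ (succ (succ (succ zero)))))
the term's type:
  Eq Nat (succ (succ (succ (succ (succ (succ zero)))))) (succ (succ (succ (succ (succ (succ zero)))))) -> Nat


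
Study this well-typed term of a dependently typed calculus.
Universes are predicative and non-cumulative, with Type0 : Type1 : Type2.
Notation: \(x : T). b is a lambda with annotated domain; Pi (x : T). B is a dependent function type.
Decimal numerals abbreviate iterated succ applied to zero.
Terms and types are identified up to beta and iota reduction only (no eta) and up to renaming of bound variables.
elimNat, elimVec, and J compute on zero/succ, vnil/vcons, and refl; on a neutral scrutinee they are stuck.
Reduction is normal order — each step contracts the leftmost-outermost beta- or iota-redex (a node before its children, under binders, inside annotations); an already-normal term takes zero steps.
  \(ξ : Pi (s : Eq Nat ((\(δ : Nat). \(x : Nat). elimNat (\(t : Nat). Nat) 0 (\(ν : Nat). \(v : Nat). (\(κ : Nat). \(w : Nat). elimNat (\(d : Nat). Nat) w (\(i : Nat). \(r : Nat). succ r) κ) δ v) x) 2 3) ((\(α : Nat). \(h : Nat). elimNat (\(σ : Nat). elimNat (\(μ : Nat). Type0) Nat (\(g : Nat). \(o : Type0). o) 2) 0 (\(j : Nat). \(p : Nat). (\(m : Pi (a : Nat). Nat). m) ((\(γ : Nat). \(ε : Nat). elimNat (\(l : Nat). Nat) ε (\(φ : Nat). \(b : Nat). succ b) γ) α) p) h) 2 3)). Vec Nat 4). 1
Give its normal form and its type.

resulting normal form:
  \(ξ : Pi (s : Eq Nat 6 6). Vec Nat 4). 1
the term's type:
  Pi (ξ : Pi (s : Eq Nat 6 6). Vec Nat 4). Nat


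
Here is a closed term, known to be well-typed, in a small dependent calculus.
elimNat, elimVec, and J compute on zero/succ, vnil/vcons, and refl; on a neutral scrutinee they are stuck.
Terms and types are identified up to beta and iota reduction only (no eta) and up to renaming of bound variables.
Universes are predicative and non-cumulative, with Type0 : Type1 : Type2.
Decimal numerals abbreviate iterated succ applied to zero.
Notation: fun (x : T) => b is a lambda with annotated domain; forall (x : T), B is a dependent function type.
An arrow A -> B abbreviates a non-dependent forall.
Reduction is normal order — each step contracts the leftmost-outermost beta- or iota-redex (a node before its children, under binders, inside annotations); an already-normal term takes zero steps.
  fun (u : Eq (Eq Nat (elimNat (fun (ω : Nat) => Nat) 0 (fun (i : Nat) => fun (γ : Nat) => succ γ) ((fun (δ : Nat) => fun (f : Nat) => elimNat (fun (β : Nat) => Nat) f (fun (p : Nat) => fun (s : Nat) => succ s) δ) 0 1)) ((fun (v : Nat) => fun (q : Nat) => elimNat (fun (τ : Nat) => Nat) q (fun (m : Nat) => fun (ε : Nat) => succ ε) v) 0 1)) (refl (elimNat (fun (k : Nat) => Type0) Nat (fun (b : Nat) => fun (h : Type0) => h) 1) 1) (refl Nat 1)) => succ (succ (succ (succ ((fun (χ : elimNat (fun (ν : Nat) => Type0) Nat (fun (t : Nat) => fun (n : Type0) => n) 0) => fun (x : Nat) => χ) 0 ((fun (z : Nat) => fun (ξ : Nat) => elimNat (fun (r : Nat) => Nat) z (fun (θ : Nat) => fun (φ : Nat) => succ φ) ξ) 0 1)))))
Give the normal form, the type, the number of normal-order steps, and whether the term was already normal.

reduced normal form:
  fun (u : Eq (Eq Nat 1 1) (refl Nat 1) (refl Nat 1)) => 4
the term's type:
  Eq (Eq Nat 1 1) (refl Nat 1) (refl Nat 1) -> Nat
steps to reach normal form (normal order): 16
term was already normal: no
first redex: a beta-redex


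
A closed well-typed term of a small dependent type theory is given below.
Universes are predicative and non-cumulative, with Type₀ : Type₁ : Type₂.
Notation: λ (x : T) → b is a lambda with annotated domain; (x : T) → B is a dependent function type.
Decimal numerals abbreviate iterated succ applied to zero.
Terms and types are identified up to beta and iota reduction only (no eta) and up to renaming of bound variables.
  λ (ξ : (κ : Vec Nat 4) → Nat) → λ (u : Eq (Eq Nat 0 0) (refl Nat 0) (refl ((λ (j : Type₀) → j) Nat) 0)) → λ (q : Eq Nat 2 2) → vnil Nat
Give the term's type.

inferred type:
  (ξ : (κ : Vec Nat 4) → Nat) → (u : Eq (Eq Nat 0 0) (refl Nat 0) (refl Nat 0)) → (j : Eq Nat 2 2) → Vec Nat 0


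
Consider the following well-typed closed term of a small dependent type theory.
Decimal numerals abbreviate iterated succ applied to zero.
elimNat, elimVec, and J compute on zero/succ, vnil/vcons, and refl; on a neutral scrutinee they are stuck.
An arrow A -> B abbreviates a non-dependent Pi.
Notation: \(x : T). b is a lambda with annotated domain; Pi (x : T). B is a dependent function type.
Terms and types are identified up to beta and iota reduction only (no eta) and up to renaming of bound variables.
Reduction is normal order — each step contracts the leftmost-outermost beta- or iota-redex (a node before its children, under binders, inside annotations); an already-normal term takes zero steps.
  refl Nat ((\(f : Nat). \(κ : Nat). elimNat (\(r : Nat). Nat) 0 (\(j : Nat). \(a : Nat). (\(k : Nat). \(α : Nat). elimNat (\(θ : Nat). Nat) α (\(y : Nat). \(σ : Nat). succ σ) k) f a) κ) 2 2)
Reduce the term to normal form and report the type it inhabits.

normal form:
  refl Nat 4
type:
  Eq Nat 4 4
observation: the term reaches its normal form after 27 normal-order steps.


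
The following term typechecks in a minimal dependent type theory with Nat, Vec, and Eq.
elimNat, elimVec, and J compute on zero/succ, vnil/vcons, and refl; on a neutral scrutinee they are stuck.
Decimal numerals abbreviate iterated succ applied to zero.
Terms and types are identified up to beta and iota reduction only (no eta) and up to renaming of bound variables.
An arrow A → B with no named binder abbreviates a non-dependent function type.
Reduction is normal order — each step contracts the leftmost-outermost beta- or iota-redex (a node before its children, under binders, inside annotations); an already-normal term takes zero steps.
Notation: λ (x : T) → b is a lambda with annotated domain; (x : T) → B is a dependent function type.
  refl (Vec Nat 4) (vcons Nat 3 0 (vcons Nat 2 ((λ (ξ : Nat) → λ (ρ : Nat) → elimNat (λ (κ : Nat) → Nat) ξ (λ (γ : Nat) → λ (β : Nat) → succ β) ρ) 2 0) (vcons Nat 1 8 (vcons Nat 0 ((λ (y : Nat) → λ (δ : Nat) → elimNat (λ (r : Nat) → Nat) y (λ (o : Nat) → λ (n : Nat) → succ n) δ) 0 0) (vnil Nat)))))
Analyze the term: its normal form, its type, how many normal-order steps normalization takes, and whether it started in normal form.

reduced normal form:
  refl (Vec Nat 4) (vcons Nat 3 0 (vcons Nat 2 2 (vcons Nat 1 8 (vcons Nat 0 0 (vnil Nat)))))
type:
  Eq (Vec Nat 4) (vcons Nat 3 0 (vcons Nat 2 2 (vcons Nat 1 8 (vcons Nat 0 0 (vnil Nat))))) (vcons Nat 3 0 (vcons Nat 2 2 (vcons Nat 1 8 (vcons Nat 0 0 (vnil Nat)))))
normal-order step count: 6
term was already normal: no
first redex: a beta-redex


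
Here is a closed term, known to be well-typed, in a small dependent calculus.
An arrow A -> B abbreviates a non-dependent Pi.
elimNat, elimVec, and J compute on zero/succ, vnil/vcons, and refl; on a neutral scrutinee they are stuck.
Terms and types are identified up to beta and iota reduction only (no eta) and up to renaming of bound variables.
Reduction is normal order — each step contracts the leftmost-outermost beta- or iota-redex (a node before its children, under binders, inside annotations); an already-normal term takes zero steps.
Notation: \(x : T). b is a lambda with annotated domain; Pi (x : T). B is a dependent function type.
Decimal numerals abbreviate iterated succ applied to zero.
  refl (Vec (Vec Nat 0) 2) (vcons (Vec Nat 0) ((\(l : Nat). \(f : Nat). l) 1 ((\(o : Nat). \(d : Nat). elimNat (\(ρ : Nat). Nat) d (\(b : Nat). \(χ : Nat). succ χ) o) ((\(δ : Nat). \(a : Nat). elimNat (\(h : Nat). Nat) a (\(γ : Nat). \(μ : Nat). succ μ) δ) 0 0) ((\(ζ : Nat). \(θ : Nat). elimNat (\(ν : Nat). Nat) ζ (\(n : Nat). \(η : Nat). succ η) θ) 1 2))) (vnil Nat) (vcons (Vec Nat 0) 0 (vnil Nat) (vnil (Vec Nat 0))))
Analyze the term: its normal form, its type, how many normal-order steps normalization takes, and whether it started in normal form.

resulting normal form:
  refl (Vec (Vec Nat 0) 2) (vcons (Vec Nat 0) 1 (vnil Nat) (vcons (Vec Nat 0) 0 (vnil Nat) (vnil (Vec Nat 0))))
inferred type:
  Eq (Vec (Vec Nat 0) 2) (vcons (Vec Nat 0) 1 (vnil Nat) (vcons (Vec Nat 0) 0 (vnil Nat) (vnil (Vec Nat 0)))) (vcons (Vec Nat 0) 1 (vnil Nat) (vcons (Vec Nat 0) 0 (vnil Nat) (vnil (Vec Nat 0))))
steps to reach normal form (normal order): 2
already normal: no
first contracted redex: a beta-redex


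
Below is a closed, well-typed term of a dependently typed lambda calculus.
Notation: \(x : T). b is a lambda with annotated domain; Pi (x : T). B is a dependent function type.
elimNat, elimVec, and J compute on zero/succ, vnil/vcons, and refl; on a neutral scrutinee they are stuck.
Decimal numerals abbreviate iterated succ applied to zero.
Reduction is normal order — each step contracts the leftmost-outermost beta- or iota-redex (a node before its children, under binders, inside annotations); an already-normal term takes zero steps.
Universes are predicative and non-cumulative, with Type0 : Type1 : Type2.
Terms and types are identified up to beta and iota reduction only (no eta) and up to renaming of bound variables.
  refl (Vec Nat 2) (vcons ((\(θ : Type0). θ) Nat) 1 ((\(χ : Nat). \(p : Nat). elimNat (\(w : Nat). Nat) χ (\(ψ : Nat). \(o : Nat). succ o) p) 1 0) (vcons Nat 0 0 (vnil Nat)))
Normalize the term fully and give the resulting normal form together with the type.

resulting normal form:
  refl (Vec Nat 2) (vcons Nat 1 1 (vcons Nat 0 0 (vnil Nat)))
the term's type:
  Eq (Vec Nat 2) (vcons Nat 1 1 (vcons Nat 0 0 (vnil Nat))) (vcons Nat 1 1 (vcons Nat 0 0 (vnil Nat)))
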